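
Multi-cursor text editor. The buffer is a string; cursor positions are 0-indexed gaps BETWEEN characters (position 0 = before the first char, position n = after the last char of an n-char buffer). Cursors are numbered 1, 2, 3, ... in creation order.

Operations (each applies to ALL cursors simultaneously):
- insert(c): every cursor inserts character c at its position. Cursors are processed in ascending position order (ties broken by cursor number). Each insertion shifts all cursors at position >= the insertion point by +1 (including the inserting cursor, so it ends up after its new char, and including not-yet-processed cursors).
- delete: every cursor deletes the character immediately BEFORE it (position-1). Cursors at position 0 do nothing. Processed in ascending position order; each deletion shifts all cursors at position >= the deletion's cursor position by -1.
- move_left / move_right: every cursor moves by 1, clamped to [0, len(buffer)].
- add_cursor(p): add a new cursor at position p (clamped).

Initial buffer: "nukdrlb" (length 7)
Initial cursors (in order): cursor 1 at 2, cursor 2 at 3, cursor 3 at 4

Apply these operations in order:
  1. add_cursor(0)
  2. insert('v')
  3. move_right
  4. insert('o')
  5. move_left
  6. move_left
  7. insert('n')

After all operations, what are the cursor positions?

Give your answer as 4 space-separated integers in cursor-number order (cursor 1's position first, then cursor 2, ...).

Answer: 7 11 15 2

Derivation:
After op 1 (add_cursor(0)): buffer="nukdrlb" (len 7), cursors c4@0 c1@2 c2@3 c3@4, authorship .......
After op 2 (insert('v')): buffer="vnuvkvdvrlb" (len 11), cursors c4@1 c1@4 c2@6 c3@8, authorship 4..1.2.3...
After op 3 (move_right): buffer="vnuvkvdvrlb" (len 11), cursors c4@2 c1@5 c2@7 c3@9, authorship 4..1.2.3...
After op 4 (insert('o')): buffer="vnouvkovdovrolb" (len 15), cursors c4@3 c1@7 c2@10 c3@13, authorship 4.4.1.12.23.3..
After op 5 (move_left): buffer="vnouvkovdovrolb" (len 15), cursors c4@2 c1@6 c2@9 c3@12, authorship 4.4.1.12.23.3..
After op 6 (move_left): buffer="vnouvkovdovrolb" (len 15), cursors c4@1 c1@5 c2@8 c3@11, authorship 4.4.1.12.23.3..
After op 7 (insert('n')): buffer="vnnouvnkovndovnrolb" (len 19), cursors c4@2 c1@7 c2@11 c3@15, authorship 44.4.11.122.233.3..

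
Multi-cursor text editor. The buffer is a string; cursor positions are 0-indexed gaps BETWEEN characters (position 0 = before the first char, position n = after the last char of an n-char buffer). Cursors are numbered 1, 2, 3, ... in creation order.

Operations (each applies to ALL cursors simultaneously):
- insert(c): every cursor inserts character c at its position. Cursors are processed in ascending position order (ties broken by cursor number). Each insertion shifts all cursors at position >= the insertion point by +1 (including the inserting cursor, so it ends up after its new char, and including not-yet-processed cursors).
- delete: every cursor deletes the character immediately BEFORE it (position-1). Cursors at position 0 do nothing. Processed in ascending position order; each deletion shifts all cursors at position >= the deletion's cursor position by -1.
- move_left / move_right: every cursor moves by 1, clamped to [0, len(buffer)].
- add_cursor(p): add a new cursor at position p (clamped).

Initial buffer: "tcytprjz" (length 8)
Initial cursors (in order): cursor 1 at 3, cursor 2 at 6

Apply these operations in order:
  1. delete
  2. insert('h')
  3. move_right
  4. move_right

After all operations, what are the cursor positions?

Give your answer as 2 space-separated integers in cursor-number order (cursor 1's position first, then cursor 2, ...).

After op 1 (delete): buffer="tctpjz" (len 6), cursors c1@2 c2@4, authorship ......
After op 2 (insert('h')): buffer="tchtphjz" (len 8), cursors c1@3 c2@6, authorship ..1..2..
After op 3 (move_right): buffer="tchtphjz" (len 8), cursors c1@4 c2@7, authorship ..1..2..
After op 4 (move_right): buffer="tchtphjz" (len 8), cursors c1@5 c2@8, authorship ..1..2..

Answer: 5 8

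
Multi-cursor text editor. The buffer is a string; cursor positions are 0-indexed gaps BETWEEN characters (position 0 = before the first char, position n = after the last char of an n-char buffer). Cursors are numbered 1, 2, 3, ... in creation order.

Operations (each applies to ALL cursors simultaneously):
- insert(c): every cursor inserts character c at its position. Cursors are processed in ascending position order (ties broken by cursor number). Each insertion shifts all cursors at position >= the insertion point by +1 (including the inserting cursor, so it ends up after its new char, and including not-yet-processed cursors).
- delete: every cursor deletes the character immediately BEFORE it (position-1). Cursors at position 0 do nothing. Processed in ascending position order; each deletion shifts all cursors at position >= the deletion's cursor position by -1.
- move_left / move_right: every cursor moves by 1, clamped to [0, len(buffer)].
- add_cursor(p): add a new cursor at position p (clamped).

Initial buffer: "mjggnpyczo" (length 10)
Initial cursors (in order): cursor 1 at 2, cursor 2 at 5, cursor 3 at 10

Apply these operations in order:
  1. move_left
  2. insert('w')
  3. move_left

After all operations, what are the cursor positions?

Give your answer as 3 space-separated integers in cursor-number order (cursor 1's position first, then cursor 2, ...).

Answer: 1 5 11

Derivation:
After op 1 (move_left): buffer="mjggnpyczo" (len 10), cursors c1@1 c2@4 c3@9, authorship ..........
After op 2 (insert('w')): buffer="mwjggwnpyczwo" (len 13), cursors c1@2 c2@6 c3@12, authorship .1...2.....3.
After op 3 (move_left): buffer="mwjggwnpyczwo" (len 13), cursors c1@1 c2@5 c3@11, authorship .1...2.....3.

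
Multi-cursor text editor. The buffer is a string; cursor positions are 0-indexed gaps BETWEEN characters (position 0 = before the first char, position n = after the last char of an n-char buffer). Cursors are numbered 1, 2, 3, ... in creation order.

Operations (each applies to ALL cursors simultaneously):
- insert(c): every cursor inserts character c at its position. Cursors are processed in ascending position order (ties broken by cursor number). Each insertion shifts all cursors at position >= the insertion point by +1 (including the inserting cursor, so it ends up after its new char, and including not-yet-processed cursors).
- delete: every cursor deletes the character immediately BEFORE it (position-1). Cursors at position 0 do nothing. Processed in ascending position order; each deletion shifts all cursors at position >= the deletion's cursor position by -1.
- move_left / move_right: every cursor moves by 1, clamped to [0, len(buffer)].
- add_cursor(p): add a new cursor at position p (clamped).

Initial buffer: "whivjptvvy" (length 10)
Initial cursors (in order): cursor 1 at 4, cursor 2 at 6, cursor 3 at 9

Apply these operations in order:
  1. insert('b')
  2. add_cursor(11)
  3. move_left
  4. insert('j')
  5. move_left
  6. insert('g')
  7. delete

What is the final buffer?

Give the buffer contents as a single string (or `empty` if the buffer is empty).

After op 1 (insert('b')): buffer="whivbjpbtvvby" (len 13), cursors c1@5 c2@8 c3@12, authorship ....1..2...3.
After op 2 (add_cursor(11)): buffer="whivbjpbtvvby" (len 13), cursors c1@5 c2@8 c4@11 c3@12, authorship ....1..2...3.
After op 3 (move_left): buffer="whivbjpbtvvby" (len 13), cursors c1@4 c2@7 c4@10 c3@11, authorship ....1..2...3.
After op 4 (insert('j')): buffer="whivjbjpjbtvjvjby" (len 17), cursors c1@5 c2@9 c4@13 c3@15, authorship ....11..22..4.33.
After op 5 (move_left): buffer="whivjbjpjbtvjvjby" (len 17), cursors c1@4 c2@8 c4@12 c3@14, authorship ....11..22..4.33.
After op 6 (insert('g')): buffer="whivgjbjpgjbtvgjvgjby" (len 21), cursors c1@5 c2@10 c4@15 c3@18, authorship ....111..222..44.333.
After op 7 (delete): buffer="whivjbjpjbtvjvjby" (len 17), cursors c1@4 c2@8 c4@12 c3@14, authorship ....11..22..4.33.

Answer: whivjbjpjbtvjvjby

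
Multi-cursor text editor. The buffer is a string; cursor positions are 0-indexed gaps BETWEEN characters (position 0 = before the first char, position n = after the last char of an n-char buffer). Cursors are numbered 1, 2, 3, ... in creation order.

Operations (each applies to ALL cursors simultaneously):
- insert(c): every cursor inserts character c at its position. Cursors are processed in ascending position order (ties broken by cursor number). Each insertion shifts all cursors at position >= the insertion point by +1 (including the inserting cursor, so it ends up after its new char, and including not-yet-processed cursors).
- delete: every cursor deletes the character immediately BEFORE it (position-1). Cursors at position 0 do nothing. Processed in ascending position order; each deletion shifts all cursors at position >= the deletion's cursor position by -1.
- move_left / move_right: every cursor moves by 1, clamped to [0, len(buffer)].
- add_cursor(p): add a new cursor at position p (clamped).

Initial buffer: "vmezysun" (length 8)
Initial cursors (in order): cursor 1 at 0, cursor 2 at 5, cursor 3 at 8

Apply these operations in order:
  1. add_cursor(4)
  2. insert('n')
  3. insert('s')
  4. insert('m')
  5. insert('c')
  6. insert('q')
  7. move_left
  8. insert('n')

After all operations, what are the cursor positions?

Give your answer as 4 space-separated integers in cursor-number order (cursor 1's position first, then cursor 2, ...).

After op 1 (add_cursor(4)): buffer="vmezysun" (len 8), cursors c1@0 c4@4 c2@5 c3@8, authorship ........
After op 2 (insert('n')): buffer="nvmeznynsunn" (len 12), cursors c1@1 c4@6 c2@8 c3@12, authorship 1....4.2...3
After op 3 (insert('s')): buffer="nsvmeznsynssunns" (len 16), cursors c1@2 c4@8 c2@11 c3@16, authorship 11....44.22...33
After op 4 (insert('m')): buffer="nsmvmeznsmynsmsunnsm" (len 20), cursors c1@3 c4@10 c2@14 c3@20, authorship 111....444.222...333
After op 5 (insert('c')): buffer="nsmcvmeznsmcynsmcsunnsmc" (len 24), cursors c1@4 c4@12 c2@17 c3@24, authorship 1111....4444.2222...3333
After op 6 (insert('q')): buffer="nsmcqvmeznsmcqynsmcqsunnsmcq" (len 28), cursors c1@5 c4@14 c2@20 c3@28, authorship 11111....44444.22222...33333
After op 7 (move_left): buffer="nsmcqvmeznsmcqynsmcqsunnsmcq" (len 28), cursors c1@4 c4@13 c2@19 c3@27, authorship 11111....44444.22222...33333
After op 8 (insert('n')): buffer="nsmcnqvmeznsmcnqynsmcnqsunnsmcnq" (len 32), cursors c1@5 c4@15 c2@22 c3@31, authorship 111111....444444.222222...333333

Answer: 5 22 31 15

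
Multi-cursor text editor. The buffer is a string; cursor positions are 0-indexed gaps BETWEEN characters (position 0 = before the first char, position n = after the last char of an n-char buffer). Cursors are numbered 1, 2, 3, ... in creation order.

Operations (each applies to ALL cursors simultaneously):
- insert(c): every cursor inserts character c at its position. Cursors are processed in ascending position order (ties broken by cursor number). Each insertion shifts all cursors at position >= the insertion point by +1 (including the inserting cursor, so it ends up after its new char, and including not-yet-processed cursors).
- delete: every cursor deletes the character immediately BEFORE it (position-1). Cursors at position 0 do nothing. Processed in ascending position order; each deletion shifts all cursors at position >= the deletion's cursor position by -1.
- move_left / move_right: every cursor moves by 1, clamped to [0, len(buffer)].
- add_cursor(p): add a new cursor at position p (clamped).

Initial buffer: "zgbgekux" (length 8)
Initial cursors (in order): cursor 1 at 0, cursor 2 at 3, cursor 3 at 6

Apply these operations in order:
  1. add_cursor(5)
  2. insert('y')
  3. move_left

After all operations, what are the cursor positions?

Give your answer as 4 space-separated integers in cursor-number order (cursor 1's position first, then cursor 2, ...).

Answer: 0 4 9 7

Derivation:
After op 1 (add_cursor(5)): buffer="zgbgekux" (len 8), cursors c1@0 c2@3 c4@5 c3@6, authorship ........
After op 2 (insert('y')): buffer="yzgbygeykyux" (len 12), cursors c1@1 c2@5 c4@8 c3@10, authorship 1...2..4.3..
After op 3 (move_left): buffer="yzgbygeykyux" (len 12), cursors c1@0 c2@4 c4@7 c3@9, authorship 1...2..4.3..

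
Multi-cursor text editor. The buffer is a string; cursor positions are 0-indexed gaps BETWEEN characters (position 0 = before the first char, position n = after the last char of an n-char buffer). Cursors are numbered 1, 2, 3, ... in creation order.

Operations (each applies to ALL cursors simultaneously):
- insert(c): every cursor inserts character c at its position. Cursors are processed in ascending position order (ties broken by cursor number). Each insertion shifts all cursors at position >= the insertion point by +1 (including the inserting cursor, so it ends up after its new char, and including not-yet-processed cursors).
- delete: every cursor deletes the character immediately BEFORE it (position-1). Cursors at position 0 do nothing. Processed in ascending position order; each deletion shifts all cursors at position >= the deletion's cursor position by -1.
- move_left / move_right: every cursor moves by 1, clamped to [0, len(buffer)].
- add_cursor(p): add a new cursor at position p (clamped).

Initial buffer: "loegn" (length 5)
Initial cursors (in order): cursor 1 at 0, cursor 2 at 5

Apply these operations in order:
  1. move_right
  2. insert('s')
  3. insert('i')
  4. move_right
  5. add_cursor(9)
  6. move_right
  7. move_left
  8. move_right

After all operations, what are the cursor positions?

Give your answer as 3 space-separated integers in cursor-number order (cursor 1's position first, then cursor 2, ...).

Answer: 5 9 9

Derivation:
After op 1 (move_right): buffer="loegn" (len 5), cursors c1@1 c2@5, authorship .....
After op 2 (insert('s')): buffer="lsoegns" (len 7), cursors c1@2 c2@7, authorship .1....2
After op 3 (insert('i')): buffer="lsioegnsi" (len 9), cursors c1@3 c2@9, authorship .11....22
After op 4 (move_right): buffer="lsioegnsi" (len 9), cursors c1@4 c2@9, authorship .11....22
After op 5 (add_cursor(9)): buffer="lsioegnsi" (len 9), cursors c1@4 c2@9 c3@9, authorship .11....22
After op 6 (move_right): buffer="lsioegnsi" (len 9), cursors c1@5 c2@9 c3@9, authorship .11....22
After op 7 (move_left): buffer="lsioegnsi" (len 9), cursors c1@4 c2@8 c3@8, authorship .11....22
After op 8 (move_right): buffer="lsioegnsi" (len 9), cursors c1@5 c2@9 c3@9, authorship .11....22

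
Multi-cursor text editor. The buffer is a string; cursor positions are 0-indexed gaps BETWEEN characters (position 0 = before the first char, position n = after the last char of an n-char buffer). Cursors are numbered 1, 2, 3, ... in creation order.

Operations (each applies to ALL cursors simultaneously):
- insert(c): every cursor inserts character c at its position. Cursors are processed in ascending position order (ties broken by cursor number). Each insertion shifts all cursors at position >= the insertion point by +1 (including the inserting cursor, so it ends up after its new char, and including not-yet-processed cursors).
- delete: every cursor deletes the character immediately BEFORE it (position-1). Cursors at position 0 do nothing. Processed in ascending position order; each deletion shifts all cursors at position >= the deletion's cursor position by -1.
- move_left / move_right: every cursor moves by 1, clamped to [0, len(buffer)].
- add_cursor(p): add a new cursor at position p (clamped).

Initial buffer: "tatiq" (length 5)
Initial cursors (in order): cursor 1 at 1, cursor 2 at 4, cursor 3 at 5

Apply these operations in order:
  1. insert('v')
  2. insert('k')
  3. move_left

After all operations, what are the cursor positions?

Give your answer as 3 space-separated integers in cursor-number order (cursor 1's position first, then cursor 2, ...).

After op 1 (insert('v')): buffer="tvativqv" (len 8), cursors c1@2 c2@6 c3@8, authorship .1...2.3
After op 2 (insert('k')): buffer="tvkativkqvk" (len 11), cursors c1@3 c2@8 c3@11, authorship .11...22.33
After op 3 (move_left): buffer="tvkativkqvk" (len 11), cursors c1@2 c2@7 c3@10, authorship .11...22.33

Answer: 2 7 10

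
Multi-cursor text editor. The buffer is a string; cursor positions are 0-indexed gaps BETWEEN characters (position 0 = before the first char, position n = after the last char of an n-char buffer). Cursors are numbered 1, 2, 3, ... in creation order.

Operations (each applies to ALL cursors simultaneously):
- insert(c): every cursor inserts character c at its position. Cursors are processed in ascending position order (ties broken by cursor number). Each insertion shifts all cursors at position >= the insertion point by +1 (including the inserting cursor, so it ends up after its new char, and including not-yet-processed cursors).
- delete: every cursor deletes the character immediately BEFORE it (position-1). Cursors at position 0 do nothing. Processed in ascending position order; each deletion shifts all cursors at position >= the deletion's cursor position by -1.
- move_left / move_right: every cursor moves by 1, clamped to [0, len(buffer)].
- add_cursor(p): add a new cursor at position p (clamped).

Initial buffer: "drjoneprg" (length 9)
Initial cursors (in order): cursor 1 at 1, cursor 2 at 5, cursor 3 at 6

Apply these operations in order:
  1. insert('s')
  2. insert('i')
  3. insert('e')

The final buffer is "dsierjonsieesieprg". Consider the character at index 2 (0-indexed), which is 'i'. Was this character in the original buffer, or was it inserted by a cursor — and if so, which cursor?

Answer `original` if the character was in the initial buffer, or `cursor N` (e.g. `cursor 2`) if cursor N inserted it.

After op 1 (insert('s')): buffer="dsrjonsesprg" (len 12), cursors c1@2 c2@7 c3@9, authorship .1....2.3...
After op 2 (insert('i')): buffer="dsirjonsiesiprg" (len 15), cursors c1@3 c2@9 c3@12, authorship .11....22.33...
After op 3 (insert('e')): buffer="dsierjonsieesieprg" (len 18), cursors c1@4 c2@11 c3@15, authorship .111....222.333...
Authorship (.=original, N=cursor N): . 1 1 1 . . . . 2 2 2 . 3 3 3 . . .
Index 2: author = 1

Answer: cursor 1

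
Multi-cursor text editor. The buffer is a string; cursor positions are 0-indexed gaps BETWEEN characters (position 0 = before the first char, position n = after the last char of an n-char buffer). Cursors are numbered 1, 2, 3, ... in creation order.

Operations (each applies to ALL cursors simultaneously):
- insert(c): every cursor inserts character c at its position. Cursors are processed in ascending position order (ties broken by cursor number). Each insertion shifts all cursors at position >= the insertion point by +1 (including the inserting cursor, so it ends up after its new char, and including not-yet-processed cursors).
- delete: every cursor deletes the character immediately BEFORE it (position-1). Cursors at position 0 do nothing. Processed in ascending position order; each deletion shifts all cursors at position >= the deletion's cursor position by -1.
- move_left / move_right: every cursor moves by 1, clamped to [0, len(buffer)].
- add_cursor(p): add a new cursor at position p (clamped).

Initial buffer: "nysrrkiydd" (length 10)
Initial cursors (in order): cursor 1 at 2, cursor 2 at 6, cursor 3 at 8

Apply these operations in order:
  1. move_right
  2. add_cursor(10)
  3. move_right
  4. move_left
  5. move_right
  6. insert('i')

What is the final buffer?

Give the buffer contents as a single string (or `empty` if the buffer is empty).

Answer: nysrirkiyiddii

Derivation:
After op 1 (move_right): buffer="nysrrkiydd" (len 10), cursors c1@3 c2@7 c3@9, authorship ..........
After op 2 (add_cursor(10)): buffer="nysrrkiydd" (len 10), cursors c1@3 c2@7 c3@9 c4@10, authorship ..........
After op 3 (move_right): buffer="nysrrkiydd" (len 10), cursors c1@4 c2@8 c3@10 c4@10, authorship ..........
After op 4 (move_left): buffer="nysrrkiydd" (len 10), cursors c1@3 c2@7 c3@9 c4@9, authorship ..........
After op 5 (move_right): buffer="nysrrkiydd" (len 10), cursors c1@4 c2@8 c3@10 c4@10, authorship ..........
After op 6 (insert('i')): buffer="nysrirkiyiddii" (len 14), cursors c1@5 c2@10 c3@14 c4@14, authorship ....1....2..34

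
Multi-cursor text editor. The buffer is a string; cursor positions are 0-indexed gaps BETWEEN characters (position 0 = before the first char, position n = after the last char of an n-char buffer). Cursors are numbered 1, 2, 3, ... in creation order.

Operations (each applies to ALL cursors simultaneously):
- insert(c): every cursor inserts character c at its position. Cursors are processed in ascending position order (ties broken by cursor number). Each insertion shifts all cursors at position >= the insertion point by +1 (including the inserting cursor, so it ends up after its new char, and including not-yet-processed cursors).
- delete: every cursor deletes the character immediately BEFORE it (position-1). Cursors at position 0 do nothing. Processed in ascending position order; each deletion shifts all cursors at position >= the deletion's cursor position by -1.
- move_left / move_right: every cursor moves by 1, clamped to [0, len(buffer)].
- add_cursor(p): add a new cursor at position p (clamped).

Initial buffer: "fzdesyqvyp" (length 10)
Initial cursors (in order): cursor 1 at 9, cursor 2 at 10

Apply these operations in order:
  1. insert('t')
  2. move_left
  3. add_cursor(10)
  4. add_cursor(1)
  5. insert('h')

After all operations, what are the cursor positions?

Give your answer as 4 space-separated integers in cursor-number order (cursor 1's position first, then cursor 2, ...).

After op 1 (insert('t')): buffer="fzdesyqvytpt" (len 12), cursors c1@10 c2@12, authorship .........1.2
After op 2 (move_left): buffer="fzdesyqvytpt" (len 12), cursors c1@9 c2@11, authorship .........1.2
After op 3 (add_cursor(10)): buffer="fzdesyqvytpt" (len 12), cursors c1@9 c3@10 c2@11, authorship .........1.2
After op 4 (add_cursor(1)): buffer="fzdesyqvytpt" (len 12), cursors c4@1 c1@9 c3@10 c2@11, authorship .........1.2
After op 5 (insert('h')): buffer="fhzdesyqvyhthpht" (len 16), cursors c4@2 c1@11 c3@13 c2@15, authorship .4........113.22

Answer: 11 15 13 2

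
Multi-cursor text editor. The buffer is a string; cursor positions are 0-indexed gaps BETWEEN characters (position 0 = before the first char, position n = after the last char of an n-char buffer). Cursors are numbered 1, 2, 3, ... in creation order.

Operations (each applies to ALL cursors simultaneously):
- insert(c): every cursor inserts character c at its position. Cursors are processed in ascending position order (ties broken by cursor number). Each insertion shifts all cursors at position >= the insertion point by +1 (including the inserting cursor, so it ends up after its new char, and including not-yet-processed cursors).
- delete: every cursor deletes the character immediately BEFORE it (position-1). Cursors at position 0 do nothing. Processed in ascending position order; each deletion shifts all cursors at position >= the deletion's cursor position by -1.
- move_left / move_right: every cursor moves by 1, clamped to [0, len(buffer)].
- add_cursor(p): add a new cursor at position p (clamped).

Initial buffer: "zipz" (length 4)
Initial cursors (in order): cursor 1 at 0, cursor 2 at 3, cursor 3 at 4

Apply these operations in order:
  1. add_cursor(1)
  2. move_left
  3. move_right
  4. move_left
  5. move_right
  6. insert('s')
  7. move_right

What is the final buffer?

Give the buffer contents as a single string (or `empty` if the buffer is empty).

Answer: zssipszs

Derivation:
After op 1 (add_cursor(1)): buffer="zipz" (len 4), cursors c1@0 c4@1 c2@3 c3@4, authorship ....
After op 2 (move_left): buffer="zipz" (len 4), cursors c1@0 c4@0 c2@2 c3@3, authorship ....
After op 3 (move_right): buffer="zipz" (len 4), cursors c1@1 c4@1 c2@3 c3@4, authorship ....
After op 4 (move_left): buffer="zipz" (len 4), cursors c1@0 c4@0 c2@2 c3@3, authorship ....
After op 5 (move_right): buffer="zipz" (len 4), cursors c1@1 c4@1 c2@3 c3@4, authorship ....
After op 6 (insert('s')): buffer="zssipszs" (len 8), cursors c1@3 c4@3 c2@6 c3@8, authorship .14..2.3
After op 7 (move_right): buffer="zssipszs" (len 8), cursors c1@4 c4@4 c2@7 c3@8, authorship .14..2.3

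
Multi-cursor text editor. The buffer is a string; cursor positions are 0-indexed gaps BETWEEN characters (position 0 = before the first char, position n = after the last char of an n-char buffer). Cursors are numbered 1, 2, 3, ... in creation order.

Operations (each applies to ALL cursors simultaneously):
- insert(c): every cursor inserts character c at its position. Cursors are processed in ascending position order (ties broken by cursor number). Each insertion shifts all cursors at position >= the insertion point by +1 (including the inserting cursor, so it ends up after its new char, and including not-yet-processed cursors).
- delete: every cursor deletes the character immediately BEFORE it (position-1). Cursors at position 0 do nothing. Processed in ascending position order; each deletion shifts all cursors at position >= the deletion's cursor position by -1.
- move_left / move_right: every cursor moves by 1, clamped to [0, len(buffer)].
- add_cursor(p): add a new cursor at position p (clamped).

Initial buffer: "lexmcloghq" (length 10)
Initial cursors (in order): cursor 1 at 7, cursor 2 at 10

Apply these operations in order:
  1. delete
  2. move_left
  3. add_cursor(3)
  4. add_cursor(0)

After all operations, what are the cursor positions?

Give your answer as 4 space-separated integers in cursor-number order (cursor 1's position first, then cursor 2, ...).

Answer: 5 7 3 0

Derivation:
After op 1 (delete): buffer="lexmclgh" (len 8), cursors c1@6 c2@8, authorship ........
After op 2 (move_left): buffer="lexmclgh" (len 8), cursors c1@5 c2@7, authorship ........
After op 3 (add_cursor(3)): buffer="lexmclgh" (len 8), cursors c3@3 c1@5 c2@7, authorship ........
After op 4 (add_cursor(0)): buffer="lexmclgh" (len 8), cursors c4@0 c3@3 c1@5 c2@7, authorship ........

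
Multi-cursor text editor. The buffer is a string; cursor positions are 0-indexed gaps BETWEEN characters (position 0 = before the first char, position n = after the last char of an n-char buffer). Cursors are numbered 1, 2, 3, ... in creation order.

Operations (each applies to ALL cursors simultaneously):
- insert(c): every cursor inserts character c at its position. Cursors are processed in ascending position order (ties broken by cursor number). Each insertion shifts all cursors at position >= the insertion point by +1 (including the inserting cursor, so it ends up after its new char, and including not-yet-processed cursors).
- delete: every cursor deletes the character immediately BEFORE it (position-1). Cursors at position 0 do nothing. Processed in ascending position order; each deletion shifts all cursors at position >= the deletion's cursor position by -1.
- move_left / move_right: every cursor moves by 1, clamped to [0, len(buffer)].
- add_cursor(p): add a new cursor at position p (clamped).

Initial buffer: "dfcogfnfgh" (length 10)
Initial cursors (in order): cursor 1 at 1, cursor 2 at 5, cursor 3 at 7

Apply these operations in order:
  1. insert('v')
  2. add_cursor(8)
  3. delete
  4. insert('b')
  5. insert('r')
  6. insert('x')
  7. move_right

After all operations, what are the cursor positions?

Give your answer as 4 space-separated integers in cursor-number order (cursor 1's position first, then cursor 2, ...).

After op 1 (insert('v')): buffer="dvfcogvfnvfgh" (len 13), cursors c1@2 c2@7 c3@10, authorship .1....2..3...
After op 2 (add_cursor(8)): buffer="dvfcogvfnvfgh" (len 13), cursors c1@2 c2@7 c4@8 c3@10, authorship .1....2..3...
After op 3 (delete): buffer="dfcognfgh" (len 9), cursors c1@1 c2@5 c4@5 c3@6, authorship .........
After op 4 (insert('b')): buffer="dbfcogbbnbfgh" (len 13), cursors c1@2 c2@8 c4@8 c3@10, authorship .1....24.3...
After op 5 (insert('r')): buffer="dbrfcogbbrrnbrfgh" (len 17), cursors c1@3 c2@11 c4@11 c3@14, authorship .11....2424.33...
After op 6 (insert('x')): buffer="dbrxfcogbbrrxxnbrxfgh" (len 21), cursors c1@4 c2@14 c4@14 c3@18, authorship .111....242424.333...
After op 7 (move_right): buffer="dbrxfcogbbrrxxnbrxfgh" (len 21), cursors c1@5 c2@15 c4@15 c3@19, authorship .111....242424.333...

Answer: 5 15 19 15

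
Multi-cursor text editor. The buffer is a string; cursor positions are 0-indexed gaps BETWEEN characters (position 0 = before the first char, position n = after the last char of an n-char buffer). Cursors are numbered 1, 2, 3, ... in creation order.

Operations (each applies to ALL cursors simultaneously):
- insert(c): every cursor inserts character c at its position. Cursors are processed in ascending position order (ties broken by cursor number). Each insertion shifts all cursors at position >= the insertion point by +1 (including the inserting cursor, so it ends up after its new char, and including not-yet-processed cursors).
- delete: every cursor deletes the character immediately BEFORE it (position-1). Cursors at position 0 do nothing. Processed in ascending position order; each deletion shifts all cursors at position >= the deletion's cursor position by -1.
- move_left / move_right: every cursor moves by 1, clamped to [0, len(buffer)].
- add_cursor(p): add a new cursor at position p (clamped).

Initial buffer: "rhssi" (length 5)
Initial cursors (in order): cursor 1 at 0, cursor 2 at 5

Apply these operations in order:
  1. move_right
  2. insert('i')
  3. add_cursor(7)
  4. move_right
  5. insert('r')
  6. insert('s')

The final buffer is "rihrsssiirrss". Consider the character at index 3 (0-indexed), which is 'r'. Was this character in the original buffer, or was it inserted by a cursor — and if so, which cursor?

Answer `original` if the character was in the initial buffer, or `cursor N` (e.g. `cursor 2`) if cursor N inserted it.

Answer: cursor 1

Derivation:
After op 1 (move_right): buffer="rhssi" (len 5), cursors c1@1 c2@5, authorship .....
After op 2 (insert('i')): buffer="rihssii" (len 7), cursors c1@2 c2@7, authorship .1....2
After op 3 (add_cursor(7)): buffer="rihssii" (len 7), cursors c1@2 c2@7 c3@7, authorship .1....2
After op 4 (move_right): buffer="rihssii" (len 7), cursors c1@3 c2@7 c3@7, authorship .1....2
After op 5 (insert('r')): buffer="rihrssiirr" (len 10), cursors c1@4 c2@10 c3@10, authorship .1.1...223
After op 6 (insert('s')): buffer="rihrsssiirrss" (len 13), cursors c1@5 c2@13 c3@13, authorship .1.11...22323
Authorship (.=original, N=cursor N): . 1 . 1 1 . . . 2 2 3 2 3
Index 3: author = 1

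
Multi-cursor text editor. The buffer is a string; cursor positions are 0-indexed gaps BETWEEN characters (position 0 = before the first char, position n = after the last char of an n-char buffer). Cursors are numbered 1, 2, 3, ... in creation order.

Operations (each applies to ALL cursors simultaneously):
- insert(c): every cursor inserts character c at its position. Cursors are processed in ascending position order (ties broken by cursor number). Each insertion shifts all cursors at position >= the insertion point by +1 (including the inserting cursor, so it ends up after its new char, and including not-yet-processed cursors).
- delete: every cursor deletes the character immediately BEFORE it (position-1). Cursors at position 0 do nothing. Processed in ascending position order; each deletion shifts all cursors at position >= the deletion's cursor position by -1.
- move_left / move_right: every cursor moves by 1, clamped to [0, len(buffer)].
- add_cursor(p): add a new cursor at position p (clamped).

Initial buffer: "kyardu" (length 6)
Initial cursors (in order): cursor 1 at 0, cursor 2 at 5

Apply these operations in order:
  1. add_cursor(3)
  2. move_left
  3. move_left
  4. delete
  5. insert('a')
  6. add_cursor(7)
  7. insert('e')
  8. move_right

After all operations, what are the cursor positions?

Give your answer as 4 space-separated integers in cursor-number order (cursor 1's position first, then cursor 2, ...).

After op 1 (add_cursor(3)): buffer="kyardu" (len 6), cursors c1@0 c3@3 c2@5, authorship ......
After op 2 (move_left): buffer="kyardu" (len 6), cursors c1@0 c3@2 c2@4, authorship ......
After op 3 (move_left): buffer="kyardu" (len 6), cursors c1@0 c3@1 c2@3, authorship ......
After op 4 (delete): buffer="yrdu" (len 4), cursors c1@0 c3@0 c2@1, authorship ....
After op 5 (insert('a')): buffer="aayardu" (len 7), cursors c1@2 c3@2 c2@4, authorship 13.2...
After op 6 (add_cursor(7)): buffer="aayardu" (len 7), cursors c1@2 c3@2 c2@4 c4@7, authorship 13.2...
After op 7 (insert('e')): buffer="aaeeyaerdue" (len 11), cursors c1@4 c3@4 c2@7 c4@11, authorship 1313.22...4
After op 8 (move_right): buffer="aaeeyaerdue" (len 11), cursors c1@5 c3@5 c2@8 c4@11, authorship 1313.22...4

Answer: 5 8 5 11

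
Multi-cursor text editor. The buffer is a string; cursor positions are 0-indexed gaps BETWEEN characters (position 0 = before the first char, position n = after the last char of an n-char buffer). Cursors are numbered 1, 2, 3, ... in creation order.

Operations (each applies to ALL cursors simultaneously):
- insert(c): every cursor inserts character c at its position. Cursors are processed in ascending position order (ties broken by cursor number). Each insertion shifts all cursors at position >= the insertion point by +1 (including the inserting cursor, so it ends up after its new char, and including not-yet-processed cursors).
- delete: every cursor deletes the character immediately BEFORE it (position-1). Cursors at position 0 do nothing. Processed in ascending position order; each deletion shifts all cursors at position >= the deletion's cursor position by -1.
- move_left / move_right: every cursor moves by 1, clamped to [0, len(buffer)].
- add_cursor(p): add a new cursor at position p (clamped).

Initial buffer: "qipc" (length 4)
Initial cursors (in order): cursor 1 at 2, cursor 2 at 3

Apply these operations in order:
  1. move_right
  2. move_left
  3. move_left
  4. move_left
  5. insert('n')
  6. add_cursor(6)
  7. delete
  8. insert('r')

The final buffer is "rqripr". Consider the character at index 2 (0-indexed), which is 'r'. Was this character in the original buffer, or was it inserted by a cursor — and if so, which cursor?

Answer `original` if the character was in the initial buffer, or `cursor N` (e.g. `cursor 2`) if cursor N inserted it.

Answer: cursor 2

Derivation:
After op 1 (move_right): buffer="qipc" (len 4), cursors c1@3 c2@4, authorship ....
After op 2 (move_left): buffer="qipc" (len 4), cursors c1@2 c2@3, authorship ....
After op 3 (move_left): buffer="qipc" (len 4), cursors c1@1 c2@2, authorship ....
After op 4 (move_left): buffer="qipc" (len 4), cursors c1@0 c2@1, authorship ....
After op 5 (insert('n')): buffer="nqnipc" (len 6), cursors c1@1 c2@3, authorship 1.2...
After op 6 (add_cursor(6)): buffer="nqnipc" (len 6), cursors c1@1 c2@3 c3@6, authorship 1.2...
After op 7 (delete): buffer="qip" (len 3), cursors c1@0 c2@1 c3@3, authorship ...
After op 8 (insert('r')): buffer="rqripr" (len 6), cursors c1@1 c2@3 c3@6, authorship 1.2..3
Authorship (.=original, N=cursor N): 1 . 2 . . 3
Index 2: author = 2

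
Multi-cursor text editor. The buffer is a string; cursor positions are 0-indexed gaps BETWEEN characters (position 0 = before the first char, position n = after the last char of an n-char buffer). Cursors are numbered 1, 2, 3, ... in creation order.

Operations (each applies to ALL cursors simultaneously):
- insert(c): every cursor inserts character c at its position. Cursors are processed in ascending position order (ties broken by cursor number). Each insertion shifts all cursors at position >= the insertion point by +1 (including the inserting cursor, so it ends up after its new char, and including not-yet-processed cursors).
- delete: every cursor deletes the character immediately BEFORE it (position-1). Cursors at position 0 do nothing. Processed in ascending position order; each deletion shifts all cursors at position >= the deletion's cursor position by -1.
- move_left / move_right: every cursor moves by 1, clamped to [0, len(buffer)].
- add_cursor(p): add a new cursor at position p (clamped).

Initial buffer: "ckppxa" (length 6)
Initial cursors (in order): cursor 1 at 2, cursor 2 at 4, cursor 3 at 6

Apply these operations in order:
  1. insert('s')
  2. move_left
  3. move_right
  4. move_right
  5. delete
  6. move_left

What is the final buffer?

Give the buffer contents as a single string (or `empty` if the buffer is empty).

After op 1 (insert('s')): buffer="cksppsxas" (len 9), cursors c1@3 c2@6 c3@9, authorship ..1..2..3
After op 2 (move_left): buffer="cksppsxas" (len 9), cursors c1@2 c2@5 c3@8, authorship ..1..2..3
After op 3 (move_right): buffer="cksppsxas" (len 9), cursors c1@3 c2@6 c3@9, authorship ..1..2..3
After op 4 (move_right): buffer="cksppsxas" (len 9), cursors c1@4 c2@7 c3@9, authorship ..1..2..3
After op 5 (delete): buffer="ckspsa" (len 6), cursors c1@3 c2@5 c3@6, authorship ..1.2.
After op 6 (move_left): buffer="ckspsa" (len 6), cursors c1@2 c2@4 c3@5, authorship ..1.2.

Answer: ckspsa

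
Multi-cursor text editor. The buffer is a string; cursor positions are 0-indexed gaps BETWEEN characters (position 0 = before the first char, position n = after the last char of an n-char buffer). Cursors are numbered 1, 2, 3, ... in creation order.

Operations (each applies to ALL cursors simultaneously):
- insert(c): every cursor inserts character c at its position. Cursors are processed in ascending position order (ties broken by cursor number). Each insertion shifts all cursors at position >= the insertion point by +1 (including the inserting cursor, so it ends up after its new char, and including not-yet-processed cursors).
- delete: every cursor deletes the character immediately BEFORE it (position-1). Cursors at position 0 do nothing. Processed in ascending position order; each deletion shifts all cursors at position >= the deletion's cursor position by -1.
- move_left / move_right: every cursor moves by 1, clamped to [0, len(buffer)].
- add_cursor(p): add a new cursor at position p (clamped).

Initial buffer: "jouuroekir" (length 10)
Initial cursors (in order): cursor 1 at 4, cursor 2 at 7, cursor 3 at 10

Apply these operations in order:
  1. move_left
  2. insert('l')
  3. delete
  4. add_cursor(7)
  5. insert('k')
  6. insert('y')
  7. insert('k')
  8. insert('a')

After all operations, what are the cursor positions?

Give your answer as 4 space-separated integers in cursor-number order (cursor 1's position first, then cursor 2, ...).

After op 1 (move_left): buffer="jouuroekir" (len 10), cursors c1@3 c2@6 c3@9, authorship ..........
After op 2 (insert('l')): buffer="joulurolekilr" (len 13), cursors c1@4 c2@8 c3@12, authorship ...1...2...3.
After op 3 (delete): buffer="jouuroekir" (len 10), cursors c1@3 c2@6 c3@9, authorship ..........
After op 4 (add_cursor(7)): buffer="jouuroekir" (len 10), cursors c1@3 c2@6 c4@7 c3@9, authorship ..........
After op 5 (insert('k')): buffer="joukurokekkikr" (len 14), cursors c1@4 c2@8 c4@10 c3@13, authorship ...1...2.4..3.
After op 6 (insert('y')): buffer="joukyurokyekykikyr" (len 18), cursors c1@5 c2@10 c4@13 c3@17, authorship ...11...22.44..33.
After op 7 (insert('k')): buffer="joukykurokykekykkikykr" (len 22), cursors c1@6 c2@12 c4@16 c3@21, authorship ...111...222.444..333.
After op 8 (insert('a')): buffer="joukykaurokykaekykakikykar" (len 26), cursors c1@7 c2@14 c4@19 c3@25, authorship ...1111...2222.4444..3333.

Answer: 7 14 25 19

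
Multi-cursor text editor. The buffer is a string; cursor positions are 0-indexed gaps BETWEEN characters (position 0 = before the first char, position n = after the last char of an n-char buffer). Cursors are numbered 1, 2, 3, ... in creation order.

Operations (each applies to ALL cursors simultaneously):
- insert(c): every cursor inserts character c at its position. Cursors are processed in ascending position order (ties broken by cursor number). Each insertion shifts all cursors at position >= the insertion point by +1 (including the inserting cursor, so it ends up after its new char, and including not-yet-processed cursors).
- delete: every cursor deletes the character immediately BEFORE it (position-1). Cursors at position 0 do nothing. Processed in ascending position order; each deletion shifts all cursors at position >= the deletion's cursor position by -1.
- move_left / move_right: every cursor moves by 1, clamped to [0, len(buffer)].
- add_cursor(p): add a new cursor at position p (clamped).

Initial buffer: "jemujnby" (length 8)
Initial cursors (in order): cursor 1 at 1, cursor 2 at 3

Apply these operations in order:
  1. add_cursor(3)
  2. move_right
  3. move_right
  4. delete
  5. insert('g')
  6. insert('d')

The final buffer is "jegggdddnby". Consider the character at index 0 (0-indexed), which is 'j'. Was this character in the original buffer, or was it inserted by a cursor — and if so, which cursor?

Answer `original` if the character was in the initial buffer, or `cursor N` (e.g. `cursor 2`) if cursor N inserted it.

Answer: original

Derivation:
After op 1 (add_cursor(3)): buffer="jemujnby" (len 8), cursors c1@1 c2@3 c3@3, authorship ........
After op 2 (move_right): buffer="jemujnby" (len 8), cursors c1@2 c2@4 c3@4, authorship ........
After op 3 (move_right): buffer="jemujnby" (len 8), cursors c1@3 c2@5 c3@5, authorship ........
After op 4 (delete): buffer="jenby" (len 5), cursors c1@2 c2@2 c3@2, authorship .....
After op 5 (insert('g')): buffer="jegggnby" (len 8), cursors c1@5 c2@5 c3@5, authorship ..123...
After op 6 (insert('d')): buffer="jegggdddnby" (len 11), cursors c1@8 c2@8 c3@8, authorship ..123123...
Authorship (.=original, N=cursor N): . . 1 2 3 1 2 3 . . .
Index 0: author = original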